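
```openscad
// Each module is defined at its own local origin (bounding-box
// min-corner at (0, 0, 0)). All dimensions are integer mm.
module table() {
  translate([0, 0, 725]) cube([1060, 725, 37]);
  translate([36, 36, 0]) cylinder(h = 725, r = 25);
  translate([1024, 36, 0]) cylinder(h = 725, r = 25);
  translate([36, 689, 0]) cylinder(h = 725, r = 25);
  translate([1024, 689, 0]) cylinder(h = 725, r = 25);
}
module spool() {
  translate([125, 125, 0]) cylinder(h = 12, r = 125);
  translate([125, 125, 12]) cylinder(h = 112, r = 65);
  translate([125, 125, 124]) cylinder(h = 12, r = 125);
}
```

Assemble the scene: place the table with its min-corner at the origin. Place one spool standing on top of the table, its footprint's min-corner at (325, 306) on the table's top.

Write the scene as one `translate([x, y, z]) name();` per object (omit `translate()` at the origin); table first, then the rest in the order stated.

table();
translate([325, 306, 762]) spool();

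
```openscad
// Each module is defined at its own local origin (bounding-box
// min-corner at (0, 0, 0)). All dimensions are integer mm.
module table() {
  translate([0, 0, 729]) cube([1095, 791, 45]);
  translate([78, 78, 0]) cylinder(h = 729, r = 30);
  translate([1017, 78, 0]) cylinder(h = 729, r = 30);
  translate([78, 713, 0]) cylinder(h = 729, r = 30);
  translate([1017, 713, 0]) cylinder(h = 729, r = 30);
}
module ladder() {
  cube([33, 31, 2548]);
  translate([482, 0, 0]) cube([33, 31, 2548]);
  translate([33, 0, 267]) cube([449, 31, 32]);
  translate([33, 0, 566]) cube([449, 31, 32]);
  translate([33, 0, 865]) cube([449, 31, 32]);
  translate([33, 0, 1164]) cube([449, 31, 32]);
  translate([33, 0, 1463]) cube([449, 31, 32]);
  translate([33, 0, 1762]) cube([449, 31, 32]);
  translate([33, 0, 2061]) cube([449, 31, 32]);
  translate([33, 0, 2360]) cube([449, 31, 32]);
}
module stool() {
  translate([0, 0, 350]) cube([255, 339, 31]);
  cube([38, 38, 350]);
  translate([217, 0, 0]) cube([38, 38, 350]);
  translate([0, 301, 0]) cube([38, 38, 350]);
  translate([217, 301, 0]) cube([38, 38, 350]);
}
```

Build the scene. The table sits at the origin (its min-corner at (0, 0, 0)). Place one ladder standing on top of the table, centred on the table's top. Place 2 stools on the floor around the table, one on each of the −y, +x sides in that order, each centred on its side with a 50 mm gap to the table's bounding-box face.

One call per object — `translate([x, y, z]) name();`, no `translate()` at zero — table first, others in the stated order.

table();
translate([290, 380, 774]) ladder();
translate([420, -389, 0]) stool();
translate([1145, 226, 0]) stool();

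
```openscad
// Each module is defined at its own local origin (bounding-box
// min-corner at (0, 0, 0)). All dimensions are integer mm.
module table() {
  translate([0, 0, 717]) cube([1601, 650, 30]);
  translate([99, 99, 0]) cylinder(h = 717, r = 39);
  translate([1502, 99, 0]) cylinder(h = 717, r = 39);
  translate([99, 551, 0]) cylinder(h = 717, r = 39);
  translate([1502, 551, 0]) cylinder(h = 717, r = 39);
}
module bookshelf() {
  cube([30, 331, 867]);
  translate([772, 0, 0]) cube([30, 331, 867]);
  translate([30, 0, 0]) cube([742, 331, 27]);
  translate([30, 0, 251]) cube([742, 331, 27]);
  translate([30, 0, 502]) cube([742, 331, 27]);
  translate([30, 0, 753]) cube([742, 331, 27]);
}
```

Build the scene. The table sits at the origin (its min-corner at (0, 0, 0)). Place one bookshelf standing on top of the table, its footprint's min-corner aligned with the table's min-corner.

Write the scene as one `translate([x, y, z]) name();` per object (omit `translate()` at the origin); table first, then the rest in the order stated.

table();
translate([0, 0, 747]) bookshelf();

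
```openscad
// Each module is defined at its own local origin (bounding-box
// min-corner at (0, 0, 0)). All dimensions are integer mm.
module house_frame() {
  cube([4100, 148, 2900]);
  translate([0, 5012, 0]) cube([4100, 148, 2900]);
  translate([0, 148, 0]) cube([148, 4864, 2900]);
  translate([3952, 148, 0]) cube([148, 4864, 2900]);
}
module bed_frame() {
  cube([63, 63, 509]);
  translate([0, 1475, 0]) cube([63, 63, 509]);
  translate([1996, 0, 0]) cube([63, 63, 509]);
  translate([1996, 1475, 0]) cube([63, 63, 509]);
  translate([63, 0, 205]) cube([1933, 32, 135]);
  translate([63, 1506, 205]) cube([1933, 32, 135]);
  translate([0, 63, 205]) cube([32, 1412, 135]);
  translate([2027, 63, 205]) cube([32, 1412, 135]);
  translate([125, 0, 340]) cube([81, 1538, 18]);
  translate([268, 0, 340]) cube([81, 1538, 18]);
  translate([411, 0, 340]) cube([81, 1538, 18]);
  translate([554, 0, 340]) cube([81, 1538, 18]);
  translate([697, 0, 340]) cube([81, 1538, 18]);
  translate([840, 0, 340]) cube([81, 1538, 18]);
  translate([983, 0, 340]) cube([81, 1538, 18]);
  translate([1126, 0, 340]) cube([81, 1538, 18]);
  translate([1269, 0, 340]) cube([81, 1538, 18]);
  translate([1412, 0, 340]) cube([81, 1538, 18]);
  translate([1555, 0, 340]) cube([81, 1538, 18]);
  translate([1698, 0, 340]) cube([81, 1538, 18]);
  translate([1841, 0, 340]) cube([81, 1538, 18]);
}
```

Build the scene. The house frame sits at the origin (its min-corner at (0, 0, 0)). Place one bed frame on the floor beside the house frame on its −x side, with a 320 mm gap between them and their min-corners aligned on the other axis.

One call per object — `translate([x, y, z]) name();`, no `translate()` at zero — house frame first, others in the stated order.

house_frame();
translate([-2379, 0, 0]) bed_frame();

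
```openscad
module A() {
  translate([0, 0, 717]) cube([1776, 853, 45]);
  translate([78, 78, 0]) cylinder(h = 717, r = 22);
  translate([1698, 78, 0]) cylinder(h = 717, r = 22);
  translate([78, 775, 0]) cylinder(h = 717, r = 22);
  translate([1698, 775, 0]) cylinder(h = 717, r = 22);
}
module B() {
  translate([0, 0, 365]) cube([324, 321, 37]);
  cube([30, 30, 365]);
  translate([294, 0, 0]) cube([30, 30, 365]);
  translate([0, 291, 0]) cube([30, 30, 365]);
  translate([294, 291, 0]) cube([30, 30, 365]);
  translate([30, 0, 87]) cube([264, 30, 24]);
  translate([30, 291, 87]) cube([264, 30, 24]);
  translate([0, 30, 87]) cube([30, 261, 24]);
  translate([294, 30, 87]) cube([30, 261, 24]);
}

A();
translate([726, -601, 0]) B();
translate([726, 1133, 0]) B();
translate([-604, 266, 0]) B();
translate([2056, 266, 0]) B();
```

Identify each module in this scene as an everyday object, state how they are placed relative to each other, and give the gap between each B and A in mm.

Each stool's nearest face is 280 mm from the table's bounding box.

A is a table. B is a stool. Four stools sit around the table at the −y, +y, −x, +x sides. The gap between each stool and the table is 280 mm.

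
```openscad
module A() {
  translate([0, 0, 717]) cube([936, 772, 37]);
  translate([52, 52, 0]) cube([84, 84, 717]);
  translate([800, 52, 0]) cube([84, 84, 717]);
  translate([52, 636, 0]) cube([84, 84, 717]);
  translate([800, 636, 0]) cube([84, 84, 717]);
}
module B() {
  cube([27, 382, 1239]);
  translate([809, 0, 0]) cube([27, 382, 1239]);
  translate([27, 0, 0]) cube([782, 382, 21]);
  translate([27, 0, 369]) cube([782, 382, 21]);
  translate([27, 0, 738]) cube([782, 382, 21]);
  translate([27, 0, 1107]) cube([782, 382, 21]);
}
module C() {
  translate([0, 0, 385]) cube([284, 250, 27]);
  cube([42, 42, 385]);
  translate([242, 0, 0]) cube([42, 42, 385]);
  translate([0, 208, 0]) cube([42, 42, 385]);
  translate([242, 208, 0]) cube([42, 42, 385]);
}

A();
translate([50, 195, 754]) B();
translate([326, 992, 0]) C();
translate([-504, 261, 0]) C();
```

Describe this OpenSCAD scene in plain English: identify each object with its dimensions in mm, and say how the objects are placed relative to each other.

A is a table: top 936 mm (x) × 772 mm (y), 37 mm thick, upper face at z = 754 mm, on four 84×84 mm square legs, each inset 52 mm from the nearest pair of top edges, running from z = 0 to the bottom of the top.

B is an open bookshelf. Two side panels, each 27 mm thick, 382 mm deep and 1239 mm tall, stand 836 mm apart (outside-to-outside). Between them sit 4 shelves, each 21 mm thick and 382 mm deep, spanning the full gap between the sides. The bottom shelf rests on the floor (its underside at z = 0) and the clear gap between one shelf's top and the next shelf's underside is 348 mm.

C is a four-legged stool. The seat is a 284×250×27 mm slab whose top surface is at z = 412 mm; four square legs, each 42×42 mm in cross-section, run from the floor (z = 0) to the underside of the seat, each flush with a corner of the seat.

The bookshelf is on top of the table, centred. Two stools sit around the table at the +y, −x sides.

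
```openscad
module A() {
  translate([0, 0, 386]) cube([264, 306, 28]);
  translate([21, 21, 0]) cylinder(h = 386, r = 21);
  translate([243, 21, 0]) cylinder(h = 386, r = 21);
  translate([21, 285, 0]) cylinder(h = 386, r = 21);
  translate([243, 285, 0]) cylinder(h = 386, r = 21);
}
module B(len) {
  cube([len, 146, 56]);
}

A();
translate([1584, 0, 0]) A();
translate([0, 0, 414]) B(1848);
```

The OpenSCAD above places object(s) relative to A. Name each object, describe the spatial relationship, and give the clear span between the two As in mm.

Second stool starts at x = 1584; first ends at x = 264; clear span = 1584 − 264 = 1320 mm.

A is a stool. B is a beam. A beam spans the tops of two stools. The clear span between the two stools is 1320 mm.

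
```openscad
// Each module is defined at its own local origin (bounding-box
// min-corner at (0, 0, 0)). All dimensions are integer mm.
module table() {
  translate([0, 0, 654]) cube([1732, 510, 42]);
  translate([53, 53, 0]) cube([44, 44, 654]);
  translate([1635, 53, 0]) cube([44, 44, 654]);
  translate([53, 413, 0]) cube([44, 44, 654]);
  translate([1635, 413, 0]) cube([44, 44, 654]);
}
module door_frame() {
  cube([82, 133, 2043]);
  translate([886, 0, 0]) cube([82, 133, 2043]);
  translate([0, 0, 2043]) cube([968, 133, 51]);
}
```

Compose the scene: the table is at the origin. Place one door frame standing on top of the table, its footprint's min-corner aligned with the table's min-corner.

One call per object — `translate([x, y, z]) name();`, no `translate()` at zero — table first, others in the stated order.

table();
translate([0, 0, 696]) door_frame();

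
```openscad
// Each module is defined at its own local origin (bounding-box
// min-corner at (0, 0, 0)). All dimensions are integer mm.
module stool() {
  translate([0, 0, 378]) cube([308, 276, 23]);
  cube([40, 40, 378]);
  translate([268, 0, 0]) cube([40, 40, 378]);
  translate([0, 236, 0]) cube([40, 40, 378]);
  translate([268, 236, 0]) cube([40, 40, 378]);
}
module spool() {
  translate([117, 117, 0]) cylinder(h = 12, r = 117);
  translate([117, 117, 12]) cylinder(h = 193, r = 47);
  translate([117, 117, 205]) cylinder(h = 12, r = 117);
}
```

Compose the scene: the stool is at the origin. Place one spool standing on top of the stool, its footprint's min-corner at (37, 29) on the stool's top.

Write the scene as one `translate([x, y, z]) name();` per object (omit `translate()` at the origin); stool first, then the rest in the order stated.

stool();
translate([37, 29, 401]) spool();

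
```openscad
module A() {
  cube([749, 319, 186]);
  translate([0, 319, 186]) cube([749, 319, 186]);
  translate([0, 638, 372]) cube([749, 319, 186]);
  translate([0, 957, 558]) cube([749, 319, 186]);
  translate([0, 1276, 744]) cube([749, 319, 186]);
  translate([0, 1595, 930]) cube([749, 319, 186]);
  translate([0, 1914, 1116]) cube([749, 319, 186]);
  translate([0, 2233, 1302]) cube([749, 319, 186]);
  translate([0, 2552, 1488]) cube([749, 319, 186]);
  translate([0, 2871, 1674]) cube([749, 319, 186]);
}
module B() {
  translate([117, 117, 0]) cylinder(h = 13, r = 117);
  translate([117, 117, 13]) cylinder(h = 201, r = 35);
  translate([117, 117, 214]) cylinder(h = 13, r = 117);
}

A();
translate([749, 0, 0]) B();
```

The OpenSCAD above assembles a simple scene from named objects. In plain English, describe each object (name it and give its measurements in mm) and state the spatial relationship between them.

A is a run of 10 identical solid stair steps. Each tread is 749×319 mm and each step block is 186 mm high. Step 1 rests on the floor; step k is offset from step 1 by (k−1)×319 mm in y and (k−1)×186 mm in z.

B is a spool: two coaxial disc flanges of radius 117 mm and thickness 13 mm, joined by a core cylinder of radius 35 mm and height 201 mm. The lower flange rests on z = 0 and the three cylinders share a vertical axis.

The spool is against the staircase's +x side, with their −y faces flush.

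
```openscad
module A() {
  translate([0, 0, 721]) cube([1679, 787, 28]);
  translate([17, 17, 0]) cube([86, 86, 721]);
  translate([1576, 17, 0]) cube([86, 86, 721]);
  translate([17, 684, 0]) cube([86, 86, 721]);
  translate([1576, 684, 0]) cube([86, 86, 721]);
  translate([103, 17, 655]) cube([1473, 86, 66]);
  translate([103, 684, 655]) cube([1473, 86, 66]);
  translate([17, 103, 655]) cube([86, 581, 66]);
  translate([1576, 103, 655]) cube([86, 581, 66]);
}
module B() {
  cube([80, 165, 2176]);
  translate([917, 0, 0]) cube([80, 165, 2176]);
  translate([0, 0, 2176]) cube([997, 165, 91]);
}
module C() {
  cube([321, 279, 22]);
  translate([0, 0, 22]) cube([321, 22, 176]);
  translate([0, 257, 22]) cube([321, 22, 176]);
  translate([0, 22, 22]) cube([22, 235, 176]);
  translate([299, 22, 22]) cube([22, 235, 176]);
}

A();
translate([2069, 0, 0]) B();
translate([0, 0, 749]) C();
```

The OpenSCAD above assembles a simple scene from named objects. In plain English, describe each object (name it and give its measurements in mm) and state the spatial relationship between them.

A is a table: top 1679 mm (x) × 787 mm (y), 28 mm thick, upper face at z = 749 mm, on four 86×86 mm square legs, each inset 17 mm from the nearest pair of top edges, running from z = 0 to the bottom of the top. Four apron rails, 86 mm thick and 66 mm tall, run between adjacent legs with their top edges flush with the underside of the top and their outer faces flush with the legs' outer faces.

B is a door frame. The clear opening is 837 mm wide and 2176 mm high. Two 80 mm wide jambs, 165 mm deep, stand either side of the opening from the floor to the top of the opening. A 91 mm thick head sits across the top of both jambs, spanning the full outside width of the frame.

C is an open storage box with external size 321×279×198 mm and wall thickness 22 mm (the base is also 22 mm thick). The base covers the whole footprint; the four walls stand on the base, with the y-facing walls full-width and the x-facing walls fitting between their inner faces.

The door frame is on the floor beside the table on its +x side. The open box is on top of the table.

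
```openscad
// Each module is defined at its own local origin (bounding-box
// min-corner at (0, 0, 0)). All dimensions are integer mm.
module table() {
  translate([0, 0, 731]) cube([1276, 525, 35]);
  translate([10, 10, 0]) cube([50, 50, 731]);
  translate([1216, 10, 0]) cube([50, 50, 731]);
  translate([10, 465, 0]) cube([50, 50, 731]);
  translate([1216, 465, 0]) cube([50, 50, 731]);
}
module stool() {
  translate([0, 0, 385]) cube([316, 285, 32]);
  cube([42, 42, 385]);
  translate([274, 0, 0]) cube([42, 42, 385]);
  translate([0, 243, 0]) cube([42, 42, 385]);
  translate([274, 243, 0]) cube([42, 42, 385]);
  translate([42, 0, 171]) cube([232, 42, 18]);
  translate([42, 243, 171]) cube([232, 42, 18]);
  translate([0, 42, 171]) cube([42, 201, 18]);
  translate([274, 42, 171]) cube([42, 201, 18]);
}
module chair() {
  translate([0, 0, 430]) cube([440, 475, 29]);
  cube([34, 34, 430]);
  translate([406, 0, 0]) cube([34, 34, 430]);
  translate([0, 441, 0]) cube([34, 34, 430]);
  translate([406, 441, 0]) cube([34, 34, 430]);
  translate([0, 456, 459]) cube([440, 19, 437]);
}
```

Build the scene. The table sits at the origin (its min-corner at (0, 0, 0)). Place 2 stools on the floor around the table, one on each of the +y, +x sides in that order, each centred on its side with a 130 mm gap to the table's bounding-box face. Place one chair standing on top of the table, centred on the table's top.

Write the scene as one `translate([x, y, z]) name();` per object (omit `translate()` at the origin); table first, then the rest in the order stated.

table();
translate([480, 655, 0]) stool();
translate([1406, 120, 0]) stool();
translate([418, 25, 766]) chair();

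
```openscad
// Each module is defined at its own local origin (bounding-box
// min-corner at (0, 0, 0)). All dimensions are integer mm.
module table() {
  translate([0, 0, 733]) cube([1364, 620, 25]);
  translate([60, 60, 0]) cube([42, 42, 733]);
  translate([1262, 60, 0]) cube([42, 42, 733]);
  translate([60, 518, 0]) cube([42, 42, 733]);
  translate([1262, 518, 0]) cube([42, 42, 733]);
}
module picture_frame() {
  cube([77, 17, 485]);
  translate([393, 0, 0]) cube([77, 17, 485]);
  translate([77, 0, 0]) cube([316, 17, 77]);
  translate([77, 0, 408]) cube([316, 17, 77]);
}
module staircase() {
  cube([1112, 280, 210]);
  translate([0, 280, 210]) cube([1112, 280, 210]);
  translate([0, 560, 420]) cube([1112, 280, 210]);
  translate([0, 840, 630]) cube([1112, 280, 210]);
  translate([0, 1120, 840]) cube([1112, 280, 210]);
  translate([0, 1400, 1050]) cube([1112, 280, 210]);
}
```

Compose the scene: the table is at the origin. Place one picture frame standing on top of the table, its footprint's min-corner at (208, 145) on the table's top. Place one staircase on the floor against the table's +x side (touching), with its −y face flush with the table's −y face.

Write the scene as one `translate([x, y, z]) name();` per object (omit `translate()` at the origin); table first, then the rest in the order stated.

table();
translate([208, 145, 758]) picture_frame();
translate([1364, 0, 0]) staircase();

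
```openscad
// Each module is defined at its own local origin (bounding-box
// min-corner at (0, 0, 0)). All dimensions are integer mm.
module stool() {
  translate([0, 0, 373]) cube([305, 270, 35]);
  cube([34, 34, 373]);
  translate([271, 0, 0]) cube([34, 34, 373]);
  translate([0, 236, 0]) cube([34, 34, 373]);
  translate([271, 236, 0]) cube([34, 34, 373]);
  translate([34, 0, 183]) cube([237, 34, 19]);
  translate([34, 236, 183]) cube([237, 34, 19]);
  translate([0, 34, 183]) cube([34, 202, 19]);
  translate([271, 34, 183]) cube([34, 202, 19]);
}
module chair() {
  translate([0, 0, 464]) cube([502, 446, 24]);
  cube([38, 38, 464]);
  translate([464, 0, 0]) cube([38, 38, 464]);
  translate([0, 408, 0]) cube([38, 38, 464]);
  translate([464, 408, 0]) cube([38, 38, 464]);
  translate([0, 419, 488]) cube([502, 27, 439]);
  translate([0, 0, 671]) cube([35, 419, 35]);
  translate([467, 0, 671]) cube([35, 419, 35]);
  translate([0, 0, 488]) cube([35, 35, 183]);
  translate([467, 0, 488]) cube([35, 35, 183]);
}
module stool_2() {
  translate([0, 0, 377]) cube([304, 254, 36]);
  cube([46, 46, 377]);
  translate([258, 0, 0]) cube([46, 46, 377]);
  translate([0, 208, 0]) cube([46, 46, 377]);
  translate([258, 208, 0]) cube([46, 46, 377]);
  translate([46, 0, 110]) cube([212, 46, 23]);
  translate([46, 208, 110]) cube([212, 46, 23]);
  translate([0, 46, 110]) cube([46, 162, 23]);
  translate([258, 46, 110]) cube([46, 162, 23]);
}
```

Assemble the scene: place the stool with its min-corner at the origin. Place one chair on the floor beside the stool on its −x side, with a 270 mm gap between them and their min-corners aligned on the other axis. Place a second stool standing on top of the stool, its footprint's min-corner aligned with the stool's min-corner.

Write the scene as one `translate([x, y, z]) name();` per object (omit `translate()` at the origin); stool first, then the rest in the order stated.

stool();
translate([-772, 0, 0]) chair();
translate([0, 0, 408]) stool_2();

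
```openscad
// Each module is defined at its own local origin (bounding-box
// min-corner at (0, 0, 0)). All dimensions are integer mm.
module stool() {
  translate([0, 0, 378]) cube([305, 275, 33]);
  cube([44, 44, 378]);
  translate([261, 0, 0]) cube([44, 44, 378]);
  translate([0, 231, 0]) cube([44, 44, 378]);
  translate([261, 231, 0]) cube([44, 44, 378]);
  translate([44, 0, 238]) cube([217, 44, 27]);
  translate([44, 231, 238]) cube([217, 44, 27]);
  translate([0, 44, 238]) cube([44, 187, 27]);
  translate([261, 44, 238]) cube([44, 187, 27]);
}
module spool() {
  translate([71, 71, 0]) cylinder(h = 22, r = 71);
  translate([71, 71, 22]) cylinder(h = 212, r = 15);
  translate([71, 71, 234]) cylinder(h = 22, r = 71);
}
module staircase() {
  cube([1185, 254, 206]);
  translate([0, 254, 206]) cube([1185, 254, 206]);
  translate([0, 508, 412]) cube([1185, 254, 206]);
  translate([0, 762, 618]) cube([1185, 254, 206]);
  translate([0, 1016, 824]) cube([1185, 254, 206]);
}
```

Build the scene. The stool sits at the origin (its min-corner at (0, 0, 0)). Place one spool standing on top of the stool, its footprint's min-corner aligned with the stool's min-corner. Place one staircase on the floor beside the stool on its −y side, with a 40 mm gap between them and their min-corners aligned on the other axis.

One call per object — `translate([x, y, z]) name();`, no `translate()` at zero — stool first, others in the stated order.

stool();
translate([0, 0, 411]) spool();
translate([0, -1310, 0]) staircase();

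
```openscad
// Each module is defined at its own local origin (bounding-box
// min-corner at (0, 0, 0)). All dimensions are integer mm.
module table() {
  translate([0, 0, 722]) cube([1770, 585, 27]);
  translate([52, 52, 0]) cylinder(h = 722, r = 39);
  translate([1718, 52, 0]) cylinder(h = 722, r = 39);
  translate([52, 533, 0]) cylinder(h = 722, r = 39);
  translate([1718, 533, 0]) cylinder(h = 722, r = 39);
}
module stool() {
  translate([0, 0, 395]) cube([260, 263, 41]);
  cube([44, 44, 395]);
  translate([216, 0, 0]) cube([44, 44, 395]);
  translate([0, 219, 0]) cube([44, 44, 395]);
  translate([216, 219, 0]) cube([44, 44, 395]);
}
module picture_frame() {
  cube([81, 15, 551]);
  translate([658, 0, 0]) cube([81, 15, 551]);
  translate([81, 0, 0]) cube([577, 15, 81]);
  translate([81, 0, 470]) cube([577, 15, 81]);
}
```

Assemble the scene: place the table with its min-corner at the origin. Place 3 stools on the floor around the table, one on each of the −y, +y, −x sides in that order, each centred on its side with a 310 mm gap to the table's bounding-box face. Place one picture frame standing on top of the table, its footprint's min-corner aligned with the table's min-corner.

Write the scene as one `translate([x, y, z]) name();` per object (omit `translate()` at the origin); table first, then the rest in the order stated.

table();
translate([755, -573, 0]) stool();
translate([755, 895, 0]) stool();
translate([-570, 161, 0]) stool();
translate([0, 0, 749]) picture_frame();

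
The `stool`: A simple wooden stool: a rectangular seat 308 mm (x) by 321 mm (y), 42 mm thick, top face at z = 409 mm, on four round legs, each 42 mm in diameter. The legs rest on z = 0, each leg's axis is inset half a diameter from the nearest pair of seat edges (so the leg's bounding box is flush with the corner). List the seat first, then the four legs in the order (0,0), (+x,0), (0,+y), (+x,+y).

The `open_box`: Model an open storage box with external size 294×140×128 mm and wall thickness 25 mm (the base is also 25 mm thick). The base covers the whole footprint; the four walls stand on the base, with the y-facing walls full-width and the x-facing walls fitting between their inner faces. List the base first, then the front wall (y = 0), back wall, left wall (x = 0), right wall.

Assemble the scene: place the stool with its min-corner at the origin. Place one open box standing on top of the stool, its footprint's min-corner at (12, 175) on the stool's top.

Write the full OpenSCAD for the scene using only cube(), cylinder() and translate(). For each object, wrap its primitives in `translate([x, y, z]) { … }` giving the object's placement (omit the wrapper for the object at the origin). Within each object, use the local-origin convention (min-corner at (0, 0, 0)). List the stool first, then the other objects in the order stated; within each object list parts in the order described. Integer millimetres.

translate([0, 0, 367]) cube([308, 321, 42]);
translate([21, 21, 0]) cylinder(h = 367, r = 21);
translate([287, 21, 0]) cylinder(h = 367, r = 21);
translate([21, 300, 0]) cylinder(h = 367, r = 21);
translate([287, 300, 0]) cylinder(h = 367, r = 21);
translate([12, 175, 409]) {
  cube([294, 140, 25]);
  translate([0, 0, 25]) cube([294, 25, 103]);
  translate([0, 115, 25]) cube([294, 25, 103]);
  translate([0, 25, 25]) cube([25, 90, 103]);
  translate([269, 25, 25]) cube([25, 90, 103]);
}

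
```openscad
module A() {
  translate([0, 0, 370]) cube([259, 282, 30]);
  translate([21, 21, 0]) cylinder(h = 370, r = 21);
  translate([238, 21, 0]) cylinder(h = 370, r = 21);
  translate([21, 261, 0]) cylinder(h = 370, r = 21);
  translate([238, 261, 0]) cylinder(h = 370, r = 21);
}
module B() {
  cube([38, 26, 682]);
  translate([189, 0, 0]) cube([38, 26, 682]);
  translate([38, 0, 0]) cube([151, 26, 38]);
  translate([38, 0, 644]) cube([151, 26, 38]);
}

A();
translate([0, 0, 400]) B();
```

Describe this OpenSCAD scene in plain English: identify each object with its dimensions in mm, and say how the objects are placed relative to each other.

A is a simple wooden stool: a rectangular seat 259 mm (x) by 282 mm (y), 30 mm thick, top face at z = 400 mm, on four round legs, each 42 mm in diameter. The legs rest on z = 0, each leg's axis is inset half a diameter from the nearest pair of seat edges (so the leg's bounding box is flush with the corner).

B is a rectangular picture frame lying in the x–z plane (depth along y). The opening is 151 mm wide (x) by 606 mm tall (z), surrounded by a border 38 mm wide on all four sides. The frame is 26 mm deep and is made of two full-height vertical stiles with two horizontal rails fitted between them.

The picture frame is on top of the stool.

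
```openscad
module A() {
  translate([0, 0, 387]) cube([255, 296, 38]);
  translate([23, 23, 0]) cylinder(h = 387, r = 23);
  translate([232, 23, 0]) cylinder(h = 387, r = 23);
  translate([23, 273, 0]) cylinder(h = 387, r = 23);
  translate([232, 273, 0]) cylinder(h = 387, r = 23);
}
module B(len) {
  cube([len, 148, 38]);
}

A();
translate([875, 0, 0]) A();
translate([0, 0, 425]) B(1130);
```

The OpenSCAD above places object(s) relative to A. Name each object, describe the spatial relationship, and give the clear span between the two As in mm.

Second stool starts at x = 875; first ends at x = 255; clear span = 875 − 255 = 620 mm.

A is a stool. B is a beam. A beam spans the tops of two stools. The clear span between the two stools is 620 mm.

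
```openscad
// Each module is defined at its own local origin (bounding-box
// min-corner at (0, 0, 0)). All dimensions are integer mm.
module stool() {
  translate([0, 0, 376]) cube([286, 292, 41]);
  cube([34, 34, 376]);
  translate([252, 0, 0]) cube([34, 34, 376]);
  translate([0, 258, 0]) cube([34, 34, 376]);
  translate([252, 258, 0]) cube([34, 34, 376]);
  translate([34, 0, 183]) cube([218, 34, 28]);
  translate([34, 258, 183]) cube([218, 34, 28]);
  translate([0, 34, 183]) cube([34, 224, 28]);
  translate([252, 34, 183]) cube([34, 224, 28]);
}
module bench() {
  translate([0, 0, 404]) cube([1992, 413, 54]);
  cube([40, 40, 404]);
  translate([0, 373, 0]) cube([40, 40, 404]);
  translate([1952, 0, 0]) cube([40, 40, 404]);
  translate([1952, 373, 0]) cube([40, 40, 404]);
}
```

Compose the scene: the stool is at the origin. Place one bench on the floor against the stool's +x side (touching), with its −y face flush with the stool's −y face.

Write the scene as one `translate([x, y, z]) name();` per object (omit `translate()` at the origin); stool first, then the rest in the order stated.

stool();
translate([286, 0, 0]) bench();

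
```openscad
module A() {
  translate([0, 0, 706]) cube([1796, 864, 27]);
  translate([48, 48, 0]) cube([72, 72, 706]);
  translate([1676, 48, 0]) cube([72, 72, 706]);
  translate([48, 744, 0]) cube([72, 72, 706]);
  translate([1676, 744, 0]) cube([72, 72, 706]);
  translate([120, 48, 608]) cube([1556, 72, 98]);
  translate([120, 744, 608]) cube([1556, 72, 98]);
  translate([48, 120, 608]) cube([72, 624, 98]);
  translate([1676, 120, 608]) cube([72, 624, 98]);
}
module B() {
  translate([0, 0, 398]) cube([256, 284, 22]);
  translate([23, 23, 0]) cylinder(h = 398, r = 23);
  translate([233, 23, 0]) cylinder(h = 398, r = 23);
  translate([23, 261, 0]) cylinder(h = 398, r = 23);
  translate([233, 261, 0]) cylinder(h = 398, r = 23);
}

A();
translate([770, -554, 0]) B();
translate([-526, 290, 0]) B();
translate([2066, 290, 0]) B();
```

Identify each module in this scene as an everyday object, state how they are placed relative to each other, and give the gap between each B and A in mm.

Each stool's nearest face is 270 mm from the table's bounding box.

A is a table. B is a stool. Three stools sit around the table at the −y, −x, +x sides. The gap between each stool and the table is 270 mm.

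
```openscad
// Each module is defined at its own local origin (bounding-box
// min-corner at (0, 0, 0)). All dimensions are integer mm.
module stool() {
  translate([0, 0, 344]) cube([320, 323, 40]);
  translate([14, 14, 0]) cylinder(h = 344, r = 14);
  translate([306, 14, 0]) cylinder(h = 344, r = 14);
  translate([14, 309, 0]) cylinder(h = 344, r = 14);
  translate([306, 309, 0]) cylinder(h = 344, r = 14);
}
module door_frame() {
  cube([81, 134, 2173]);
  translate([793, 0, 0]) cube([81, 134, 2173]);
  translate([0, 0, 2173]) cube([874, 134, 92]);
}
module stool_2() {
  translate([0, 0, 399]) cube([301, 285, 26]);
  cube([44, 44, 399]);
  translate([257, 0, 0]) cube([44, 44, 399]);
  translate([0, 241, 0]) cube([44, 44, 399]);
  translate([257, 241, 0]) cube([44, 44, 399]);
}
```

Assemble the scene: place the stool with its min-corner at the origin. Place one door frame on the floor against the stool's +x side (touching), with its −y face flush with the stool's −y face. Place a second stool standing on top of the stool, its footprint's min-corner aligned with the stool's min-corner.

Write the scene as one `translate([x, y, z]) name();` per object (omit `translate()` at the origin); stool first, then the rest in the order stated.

stool();
translate([320, 0, 0]) door_frame();
translate([0, 0, 384]) stool_2();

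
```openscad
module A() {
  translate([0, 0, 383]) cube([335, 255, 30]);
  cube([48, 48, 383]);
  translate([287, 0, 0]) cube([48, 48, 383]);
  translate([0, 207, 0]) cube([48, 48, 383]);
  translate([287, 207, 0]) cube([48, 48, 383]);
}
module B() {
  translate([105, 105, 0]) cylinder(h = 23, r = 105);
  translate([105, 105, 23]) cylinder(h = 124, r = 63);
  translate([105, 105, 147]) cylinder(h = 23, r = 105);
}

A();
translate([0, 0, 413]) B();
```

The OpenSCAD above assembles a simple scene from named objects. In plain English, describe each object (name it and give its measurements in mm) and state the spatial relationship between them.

A is a four-legged stool. The seat is a 335×255×30 mm slab whose top surface is at z = 413 mm; four square legs, each 48×48 mm in cross-section, run from the floor (z = 0) to the underside of the seat, each flush with a corner of the seat.

B is a spool: two coaxial disc flanges of radius 105 mm and thickness 23 mm, joined by a core cylinder of radius 63 mm and height 124 mm. The lower flange rests on z = 0 and the three cylinders share a vertical axis.

The spool is on top of the stool.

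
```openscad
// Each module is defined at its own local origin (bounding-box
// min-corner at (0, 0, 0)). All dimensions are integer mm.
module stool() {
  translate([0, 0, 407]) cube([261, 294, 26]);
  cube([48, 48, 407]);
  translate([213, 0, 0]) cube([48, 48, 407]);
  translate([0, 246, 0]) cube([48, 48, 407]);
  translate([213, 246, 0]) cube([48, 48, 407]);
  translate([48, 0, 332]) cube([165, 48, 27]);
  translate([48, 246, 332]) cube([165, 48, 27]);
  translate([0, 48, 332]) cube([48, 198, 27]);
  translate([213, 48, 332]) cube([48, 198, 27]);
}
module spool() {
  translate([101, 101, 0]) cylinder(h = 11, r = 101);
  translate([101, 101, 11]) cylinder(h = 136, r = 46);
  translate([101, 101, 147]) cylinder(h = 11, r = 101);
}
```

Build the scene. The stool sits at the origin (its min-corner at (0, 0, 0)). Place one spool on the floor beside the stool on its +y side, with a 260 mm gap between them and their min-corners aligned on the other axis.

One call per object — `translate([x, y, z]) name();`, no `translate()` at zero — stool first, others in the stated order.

stool();
translate([0, 554, 0]) spool();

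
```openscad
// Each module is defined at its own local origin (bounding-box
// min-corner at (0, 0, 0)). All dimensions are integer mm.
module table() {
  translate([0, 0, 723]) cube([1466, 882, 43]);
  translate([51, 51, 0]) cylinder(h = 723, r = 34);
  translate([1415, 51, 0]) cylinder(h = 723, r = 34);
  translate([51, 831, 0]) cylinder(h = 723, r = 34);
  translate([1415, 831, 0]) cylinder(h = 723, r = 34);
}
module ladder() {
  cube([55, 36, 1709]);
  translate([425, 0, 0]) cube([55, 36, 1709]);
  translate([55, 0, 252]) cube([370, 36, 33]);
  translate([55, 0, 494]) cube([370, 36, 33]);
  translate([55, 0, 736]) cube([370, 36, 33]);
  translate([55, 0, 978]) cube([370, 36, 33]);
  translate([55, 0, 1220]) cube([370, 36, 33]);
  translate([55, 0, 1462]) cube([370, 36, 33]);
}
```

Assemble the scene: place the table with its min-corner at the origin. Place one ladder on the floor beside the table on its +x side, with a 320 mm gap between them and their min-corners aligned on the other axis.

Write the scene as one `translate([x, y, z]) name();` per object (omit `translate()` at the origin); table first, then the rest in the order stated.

table();
translate([1786, 0, 0]) ladder();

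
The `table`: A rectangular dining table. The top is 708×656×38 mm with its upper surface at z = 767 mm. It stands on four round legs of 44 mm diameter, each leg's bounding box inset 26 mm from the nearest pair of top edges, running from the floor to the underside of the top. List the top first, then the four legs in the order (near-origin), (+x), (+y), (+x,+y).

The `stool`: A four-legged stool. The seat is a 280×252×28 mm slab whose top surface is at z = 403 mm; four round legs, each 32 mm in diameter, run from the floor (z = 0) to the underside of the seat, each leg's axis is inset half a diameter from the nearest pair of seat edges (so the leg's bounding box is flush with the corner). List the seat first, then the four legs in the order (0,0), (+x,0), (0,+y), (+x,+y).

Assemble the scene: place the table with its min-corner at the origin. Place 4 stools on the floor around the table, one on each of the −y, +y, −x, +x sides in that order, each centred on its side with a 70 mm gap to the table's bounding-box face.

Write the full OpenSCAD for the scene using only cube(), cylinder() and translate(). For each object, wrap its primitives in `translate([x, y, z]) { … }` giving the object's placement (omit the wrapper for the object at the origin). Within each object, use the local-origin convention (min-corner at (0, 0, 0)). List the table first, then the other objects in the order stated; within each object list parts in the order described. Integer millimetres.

translate([0, 0, 729]) cube([708, 656, 38]);
translate([48, 48, 0]) cylinder(h = 729, r = 22);
translate([660, 48, 0]) cylinder(h = 729, r = 22);
translate([48, 608, 0]) cylinder(h = 729, r = 22);
translate([660, 608, 0]) cylinder(h = 729, r = 22);
translate([214, -322, 0]) {
  translate([0, 0, 375]) cube([280, 252, 28]);
  translate([16, 16, 0]) cylinder(h = 375, r = 16);
  translate([264, 16, 0]) cylinder(h = 375, r = 16);
  translate([16, 236, 0]) cylinder(h = 375, r = 16);
  translate([264, 236, 0]) cylinder(h = 375, r = 16);
}
translate([214, 726, 0]) {
  translate([0, 0, 375]) cube([280, 252, 28]);
  translate([16, 16, 0]) cylinder(h = 375, r = 16);
  translate([264, 16, 0]) cylinder(h = 375, r = 16);
  translate([16, 236, 0]) cylinder(h = 375, r = 16);
  translate([264, 236, 0]) cylinder(h = 375, r = 16);
}
translate([-350, 202, 0]) {
  translate([0, 0, 375]) cube([280, 252, 28]);
  translate([16, 16, 0]) cylinder(h = 375, r = 16);
  translate([264, 16, 0]) cylinder(h = 375, r = 16);
  translate([16, 236, 0]) cylinder(h = 375, r = 16);
  translate([264, 236, 0]) cylinder(h = 375, r = 16);
}
translate([778, 202, 0]) {
  translate([0, 0, 375]) cube([280, 252, 28]);
  translate([16, 16, 0]) cylinder(h = 375, r = 16);
  translate([264, 16, 0]) cylinder(h = 375, r = 16);
  translate([16, 236, 0]) cylinder(h = 375, r = 16);
  translate([264, 236, 0]) cylinder(h = 375, r = 16);
}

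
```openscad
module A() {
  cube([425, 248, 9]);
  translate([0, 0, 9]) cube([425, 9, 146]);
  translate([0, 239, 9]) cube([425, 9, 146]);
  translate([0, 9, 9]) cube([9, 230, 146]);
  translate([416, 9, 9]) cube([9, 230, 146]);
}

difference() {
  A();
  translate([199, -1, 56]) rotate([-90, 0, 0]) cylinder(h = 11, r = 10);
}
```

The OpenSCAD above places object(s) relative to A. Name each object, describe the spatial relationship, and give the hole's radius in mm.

The subtracted cylinder has r = 10 mm.

A is an open box. The open box has a circular hole through its front wall. The hole's radius is 10 mm.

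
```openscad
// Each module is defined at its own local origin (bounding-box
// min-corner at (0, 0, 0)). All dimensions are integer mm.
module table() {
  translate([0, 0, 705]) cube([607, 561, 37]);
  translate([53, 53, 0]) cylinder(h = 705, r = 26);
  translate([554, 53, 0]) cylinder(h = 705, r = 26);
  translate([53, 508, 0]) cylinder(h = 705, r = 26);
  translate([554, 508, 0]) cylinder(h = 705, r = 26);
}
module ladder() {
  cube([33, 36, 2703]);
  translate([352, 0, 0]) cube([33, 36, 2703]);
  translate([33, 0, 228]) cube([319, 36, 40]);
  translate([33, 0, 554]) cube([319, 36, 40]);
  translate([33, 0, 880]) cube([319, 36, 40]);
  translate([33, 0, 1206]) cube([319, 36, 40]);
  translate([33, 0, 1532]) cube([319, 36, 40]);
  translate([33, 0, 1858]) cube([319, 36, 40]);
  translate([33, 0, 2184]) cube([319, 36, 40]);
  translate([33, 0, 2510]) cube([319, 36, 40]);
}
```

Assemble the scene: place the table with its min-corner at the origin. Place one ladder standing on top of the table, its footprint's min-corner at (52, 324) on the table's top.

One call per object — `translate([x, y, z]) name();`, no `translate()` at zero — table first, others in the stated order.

table();
translate([52, 324, 742]) ladder();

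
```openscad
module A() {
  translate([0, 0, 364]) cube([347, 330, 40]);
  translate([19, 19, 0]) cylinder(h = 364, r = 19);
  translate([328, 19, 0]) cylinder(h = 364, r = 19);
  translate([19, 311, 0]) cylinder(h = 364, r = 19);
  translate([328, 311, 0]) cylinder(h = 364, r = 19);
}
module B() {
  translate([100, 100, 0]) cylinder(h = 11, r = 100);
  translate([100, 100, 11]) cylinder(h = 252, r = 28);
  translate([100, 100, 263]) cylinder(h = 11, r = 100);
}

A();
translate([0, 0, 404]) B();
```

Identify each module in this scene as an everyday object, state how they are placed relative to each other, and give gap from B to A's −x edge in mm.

A is a stool. B is a spool. The spool is on top of the stool. The gap from the spool to the stool's −x edge is 0 mm.

The spool's min-x is at 0; the stool's min-x is 0; gap = 0 mm.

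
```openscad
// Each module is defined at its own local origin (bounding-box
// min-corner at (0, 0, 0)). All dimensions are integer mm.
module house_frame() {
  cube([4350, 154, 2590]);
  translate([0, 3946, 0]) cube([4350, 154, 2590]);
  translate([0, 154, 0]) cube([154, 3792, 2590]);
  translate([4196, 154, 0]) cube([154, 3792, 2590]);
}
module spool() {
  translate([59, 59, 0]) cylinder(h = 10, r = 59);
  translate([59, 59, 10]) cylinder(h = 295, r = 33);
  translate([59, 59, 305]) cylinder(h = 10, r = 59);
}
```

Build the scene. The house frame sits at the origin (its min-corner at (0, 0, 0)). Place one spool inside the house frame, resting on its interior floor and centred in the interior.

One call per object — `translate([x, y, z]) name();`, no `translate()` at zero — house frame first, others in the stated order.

house_frame();
translate([2116, 1991, 0]) spool();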